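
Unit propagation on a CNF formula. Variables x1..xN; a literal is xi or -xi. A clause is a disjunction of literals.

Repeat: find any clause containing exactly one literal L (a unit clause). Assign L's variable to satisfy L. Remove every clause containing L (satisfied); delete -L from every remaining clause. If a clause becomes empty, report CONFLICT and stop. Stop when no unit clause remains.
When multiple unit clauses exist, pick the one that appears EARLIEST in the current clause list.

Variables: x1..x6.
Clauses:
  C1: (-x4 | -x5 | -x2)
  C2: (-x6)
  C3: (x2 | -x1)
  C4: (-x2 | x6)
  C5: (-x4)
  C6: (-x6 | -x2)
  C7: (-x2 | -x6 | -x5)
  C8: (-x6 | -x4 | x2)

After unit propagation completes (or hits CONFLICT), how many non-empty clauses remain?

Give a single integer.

unit clause [-6] forces x6=F; simplify:
  drop 6 from [-2, 6] -> [-2]
  satisfied 4 clause(s); 4 remain; assigned so far: [6]
unit clause [-2] forces x2=F; simplify:
  drop 2 from [2, -1] -> [-1]
  satisfied 2 clause(s); 2 remain; assigned so far: [2, 6]
unit clause [-1] forces x1=F; simplify:
  satisfied 1 clause(s); 1 remain; assigned so far: [1, 2, 6]
unit clause [-4] forces x4=F; simplify:
  satisfied 1 clause(s); 0 remain; assigned so far: [1, 2, 4, 6]

Answer: 0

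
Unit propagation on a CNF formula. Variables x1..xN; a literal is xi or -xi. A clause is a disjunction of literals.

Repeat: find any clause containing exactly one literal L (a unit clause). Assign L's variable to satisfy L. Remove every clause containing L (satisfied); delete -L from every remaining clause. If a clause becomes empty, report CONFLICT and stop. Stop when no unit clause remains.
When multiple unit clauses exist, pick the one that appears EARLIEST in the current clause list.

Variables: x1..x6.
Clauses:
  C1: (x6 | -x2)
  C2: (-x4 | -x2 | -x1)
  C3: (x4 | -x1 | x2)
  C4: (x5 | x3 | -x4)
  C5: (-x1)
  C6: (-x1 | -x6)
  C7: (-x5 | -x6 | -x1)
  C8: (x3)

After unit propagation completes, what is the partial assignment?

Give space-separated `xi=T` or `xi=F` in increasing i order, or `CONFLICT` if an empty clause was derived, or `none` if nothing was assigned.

Answer: x1=F x3=T

Derivation:
unit clause [-1] forces x1=F; simplify:
  satisfied 5 clause(s); 3 remain; assigned so far: [1]
unit clause [3] forces x3=T; simplify:
  satisfied 2 clause(s); 1 remain; assigned so far: [1, 3]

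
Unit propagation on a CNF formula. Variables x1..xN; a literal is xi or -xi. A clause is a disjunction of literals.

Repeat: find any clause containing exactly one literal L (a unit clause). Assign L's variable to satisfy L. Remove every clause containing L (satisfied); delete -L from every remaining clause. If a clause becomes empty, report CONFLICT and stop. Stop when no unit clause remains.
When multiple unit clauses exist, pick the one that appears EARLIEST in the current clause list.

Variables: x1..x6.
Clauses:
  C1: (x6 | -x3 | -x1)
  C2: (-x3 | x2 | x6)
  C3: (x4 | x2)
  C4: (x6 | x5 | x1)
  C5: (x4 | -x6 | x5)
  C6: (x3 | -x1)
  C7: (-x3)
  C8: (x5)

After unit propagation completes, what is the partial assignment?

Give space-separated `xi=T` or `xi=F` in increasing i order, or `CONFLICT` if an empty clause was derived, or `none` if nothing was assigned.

unit clause [-3] forces x3=F; simplify:
  drop 3 from [3, -1] -> [-1]
  satisfied 3 clause(s); 5 remain; assigned so far: [3]
unit clause [-1] forces x1=F; simplify:
  drop 1 from [6, 5, 1] -> [6, 5]
  satisfied 1 clause(s); 4 remain; assigned so far: [1, 3]
unit clause [5] forces x5=T; simplify:
  satisfied 3 clause(s); 1 remain; assigned so far: [1, 3, 5]

Answer: x1=F x3=F x5=T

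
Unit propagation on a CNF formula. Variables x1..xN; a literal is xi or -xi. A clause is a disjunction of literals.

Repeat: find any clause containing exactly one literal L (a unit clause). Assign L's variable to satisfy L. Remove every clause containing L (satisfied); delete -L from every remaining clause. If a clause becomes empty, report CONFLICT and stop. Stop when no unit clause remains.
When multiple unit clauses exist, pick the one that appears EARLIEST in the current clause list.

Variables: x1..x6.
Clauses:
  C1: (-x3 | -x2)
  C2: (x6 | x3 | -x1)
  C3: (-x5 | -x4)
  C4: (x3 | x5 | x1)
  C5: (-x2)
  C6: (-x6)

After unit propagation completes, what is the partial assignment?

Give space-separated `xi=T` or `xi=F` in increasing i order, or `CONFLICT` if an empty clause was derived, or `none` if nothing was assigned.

unit clause [-2] forces x2=F; simplify:
  satisfied 2 clause(s); 4 remain; assigned so far: [2]
unit clause [-6] forces x6=F; simplify:
  drop 6 from [6, 3, -1] -> [3, -1]
  satisfied 1 clause(s); 3 remain; assigned so far: [2, 6]

Answer: x2=F x6=F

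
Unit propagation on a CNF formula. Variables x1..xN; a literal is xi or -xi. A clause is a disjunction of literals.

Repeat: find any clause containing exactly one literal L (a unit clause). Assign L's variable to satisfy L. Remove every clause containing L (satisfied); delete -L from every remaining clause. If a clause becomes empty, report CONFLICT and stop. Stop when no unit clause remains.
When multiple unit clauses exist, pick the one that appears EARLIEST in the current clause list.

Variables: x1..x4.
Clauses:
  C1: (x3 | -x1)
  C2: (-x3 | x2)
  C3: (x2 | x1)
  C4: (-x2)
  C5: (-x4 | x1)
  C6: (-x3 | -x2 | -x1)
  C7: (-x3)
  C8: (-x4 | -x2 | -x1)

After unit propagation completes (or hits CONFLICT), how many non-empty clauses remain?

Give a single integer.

unit clause [-2] forces x2=F; simplify:
  drop 2 from [-3, 2] -> [-3]
  drop 2 from [2, 1] -> [1]
  satisfied 3 clause(s); 5 remain; assigned so far: [2]
unit clause [-3] forces x3=F; simplify:
  drop 3 from [3, -1] -> [-1]
  satisfied 2 clause(s); 3 remain; assigned so far: [2, 3]
unit clause [-1] forces x1=F; simplify:
  drop 1 from [1] -> [] (empty!)
  drop 1 from [-4, 1] -> [-4]
  satisfied 1 clause(s); 2 remain; assigned so far: [1, 2, 3]
CONFLICT (empty clause)

Answer: 1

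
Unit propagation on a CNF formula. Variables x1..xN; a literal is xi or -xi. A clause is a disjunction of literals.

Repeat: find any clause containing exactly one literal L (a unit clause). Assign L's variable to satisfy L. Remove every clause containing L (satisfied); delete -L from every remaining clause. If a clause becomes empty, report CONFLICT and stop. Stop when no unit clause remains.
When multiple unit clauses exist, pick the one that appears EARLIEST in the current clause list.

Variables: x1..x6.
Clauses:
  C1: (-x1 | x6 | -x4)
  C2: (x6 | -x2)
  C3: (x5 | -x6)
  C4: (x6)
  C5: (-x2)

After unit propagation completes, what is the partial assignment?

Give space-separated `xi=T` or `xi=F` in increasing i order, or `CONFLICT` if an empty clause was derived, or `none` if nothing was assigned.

unit clause [6] forces x6=T; simplify:
  drop -6 from [5, -6] -> [5]
  satisfied 3 clause(s); 2 remain; assigned so far: [6]
unit clause [5] forces x5=T; simplify:
  satisfied 1 clause(s); 1 remain; assigned so far: [5, 6]
unit clause [-2] forces x2=F; simplify:
  satisfied 1 clause(s); 0 remain; assigned so far: [2, 5, 6]

Answer: x2=F x5=T x6=T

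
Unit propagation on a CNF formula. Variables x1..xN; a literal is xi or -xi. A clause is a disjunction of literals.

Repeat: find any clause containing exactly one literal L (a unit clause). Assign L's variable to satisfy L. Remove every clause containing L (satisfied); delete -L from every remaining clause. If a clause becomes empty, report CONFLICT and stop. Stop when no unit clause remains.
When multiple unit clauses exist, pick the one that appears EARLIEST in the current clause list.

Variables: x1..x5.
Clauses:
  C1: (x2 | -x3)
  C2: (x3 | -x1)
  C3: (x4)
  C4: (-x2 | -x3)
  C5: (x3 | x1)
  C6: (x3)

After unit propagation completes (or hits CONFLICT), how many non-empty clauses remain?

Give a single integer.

unit clause [4] forces x4=T; simplify:
  satisfied 1 clause(s); 5 remain; assigned so far: [4]
unit clause [3] forces x3=T; simplify:
  drop -3 from [2, -3] -> [2]
  drop -3 from [-2, -3] -> [-2]
  satisfied 3 clause(s); 2 remain; assigned so far: [3, 4]
unit clause [2] forces x2=T; simplify:
  drop -2 from [-2] -> [] (empty!)
  satisfied 1 clause(s); 1 remain; assigned so far: [2, 3, 4]
CONFLICT (empty clause)

Answer: 0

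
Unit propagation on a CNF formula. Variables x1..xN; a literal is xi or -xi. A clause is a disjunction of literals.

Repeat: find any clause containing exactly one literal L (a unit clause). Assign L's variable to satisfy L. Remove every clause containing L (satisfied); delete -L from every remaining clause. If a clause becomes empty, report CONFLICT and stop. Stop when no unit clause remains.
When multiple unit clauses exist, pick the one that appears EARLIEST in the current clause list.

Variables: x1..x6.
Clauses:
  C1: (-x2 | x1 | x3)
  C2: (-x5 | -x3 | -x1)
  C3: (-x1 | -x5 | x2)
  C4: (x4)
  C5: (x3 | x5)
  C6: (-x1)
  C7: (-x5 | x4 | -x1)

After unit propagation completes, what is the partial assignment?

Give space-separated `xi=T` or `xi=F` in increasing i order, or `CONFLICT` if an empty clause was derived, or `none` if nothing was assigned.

unit clause [4] forces x4=T; simplify:
  satisfied 2 clause(s); 5 remain; assigned so far: [4]
unit clause [-1] forces x1=F; simplify:
  drop 1 from [-2, 1, 3] -> [-2, 3]
  satisfied 3 clause(s); 2 remain; assigned so far: [1, 4]

Answer: x1=F x4=T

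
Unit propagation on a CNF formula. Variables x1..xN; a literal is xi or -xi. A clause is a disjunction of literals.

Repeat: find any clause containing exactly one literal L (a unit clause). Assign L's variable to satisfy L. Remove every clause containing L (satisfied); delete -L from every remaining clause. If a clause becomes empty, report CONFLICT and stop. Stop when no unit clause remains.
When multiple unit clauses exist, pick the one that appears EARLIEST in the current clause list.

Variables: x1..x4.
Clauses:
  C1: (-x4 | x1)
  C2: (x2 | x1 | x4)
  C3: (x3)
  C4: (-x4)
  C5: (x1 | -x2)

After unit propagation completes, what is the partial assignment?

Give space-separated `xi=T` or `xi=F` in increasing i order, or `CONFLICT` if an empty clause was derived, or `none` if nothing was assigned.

Answer: x3=T x4=F

Derivation:
unit clause [3] forces x3=T; simplify:
  satisfied 1 clause(s); 4 remain; assigned so far: [3]
unit clause [-4] forces x4=F; simplify:
  drop 4 from [2, 1, 4] -> [2, 1]
  satisfied 2 clause(s); 2 remain; assigned so far: [3, 4]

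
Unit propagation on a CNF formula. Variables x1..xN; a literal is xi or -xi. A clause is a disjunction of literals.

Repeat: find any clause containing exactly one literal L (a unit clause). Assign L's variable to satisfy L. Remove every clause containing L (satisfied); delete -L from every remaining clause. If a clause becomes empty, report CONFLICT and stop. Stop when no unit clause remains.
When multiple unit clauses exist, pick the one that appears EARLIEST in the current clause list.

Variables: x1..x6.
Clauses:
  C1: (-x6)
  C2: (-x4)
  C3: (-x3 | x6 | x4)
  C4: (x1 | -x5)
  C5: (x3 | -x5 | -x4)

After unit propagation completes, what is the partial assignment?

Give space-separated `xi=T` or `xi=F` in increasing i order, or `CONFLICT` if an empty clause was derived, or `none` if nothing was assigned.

unit clause [-6] forces x6=F; simplify:
  drop 6 from [-3, 6, 4] -> [-3, 4]
  satisfied 1 clause(s); 4 remain; assigned so far: [6]
unit clause [-4] forces x4=F; simplify:
  drop 4 from [-3, 4] -> [-3]
  satisfied 2 clause(s); 2 remain; assigned so far: [4, 6]
unit clause [-3] forces x3=F; simplify:
  satisfied 1 clause(s); 1 remain; assigned so far: [3, 4, 6]

Answer: x3=F x4=F x6=F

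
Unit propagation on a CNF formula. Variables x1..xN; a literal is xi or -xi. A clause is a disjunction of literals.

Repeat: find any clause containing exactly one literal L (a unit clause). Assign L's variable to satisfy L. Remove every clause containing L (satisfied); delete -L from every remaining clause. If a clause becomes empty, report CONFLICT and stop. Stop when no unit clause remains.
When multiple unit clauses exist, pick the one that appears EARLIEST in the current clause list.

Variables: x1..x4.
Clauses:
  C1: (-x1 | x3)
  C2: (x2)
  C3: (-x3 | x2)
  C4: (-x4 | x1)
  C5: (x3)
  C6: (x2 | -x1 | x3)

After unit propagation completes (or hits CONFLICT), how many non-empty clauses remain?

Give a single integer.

Answer: 1

Derivation:
unit clause [2] forces x2=T; simplify:
  satisfied 3 clause(s); 3 remain; assigned so far: [2]
unit clause [3] forces x3=T; simplify:
  satisfied 2 clause(s); 1 remain; assigned so far: [2, 3]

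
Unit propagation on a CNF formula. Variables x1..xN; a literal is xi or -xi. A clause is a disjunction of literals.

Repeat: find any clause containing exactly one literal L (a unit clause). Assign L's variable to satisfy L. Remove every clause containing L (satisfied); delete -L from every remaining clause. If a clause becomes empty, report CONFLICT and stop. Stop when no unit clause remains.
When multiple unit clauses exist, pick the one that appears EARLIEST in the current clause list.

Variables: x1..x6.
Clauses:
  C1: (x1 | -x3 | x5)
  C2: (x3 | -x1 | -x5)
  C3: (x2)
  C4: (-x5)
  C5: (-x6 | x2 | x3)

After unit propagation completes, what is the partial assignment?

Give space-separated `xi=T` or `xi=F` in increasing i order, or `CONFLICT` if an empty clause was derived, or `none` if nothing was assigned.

unit clause [2] forces x2=T; simplify:
  satisfied 2 clause(s); 3 remain; assigned so far: [2]
unit clause [-5] forces x5=F; simplify:
  drop 5 from [1, -3, 5] -> [1, -3]
  satisfied 2 clause(s); 1 remain; assigned so far: [2, 5]

Answer: x2=T x5=F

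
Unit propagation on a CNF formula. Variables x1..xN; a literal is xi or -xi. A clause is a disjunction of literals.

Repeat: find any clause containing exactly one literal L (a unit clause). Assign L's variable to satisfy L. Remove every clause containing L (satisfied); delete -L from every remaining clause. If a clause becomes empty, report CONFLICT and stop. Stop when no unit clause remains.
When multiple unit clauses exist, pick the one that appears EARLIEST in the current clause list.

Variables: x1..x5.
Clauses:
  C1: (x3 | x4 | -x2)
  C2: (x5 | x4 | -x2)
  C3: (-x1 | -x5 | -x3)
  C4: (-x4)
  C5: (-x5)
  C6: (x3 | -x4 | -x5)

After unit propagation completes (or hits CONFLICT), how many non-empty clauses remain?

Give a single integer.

unit clause [-4] forces x4=F; simplify:
  drop 4 from [3, 4, -2] -> [3, -2]
  drop 4 from [5, 4, -2] -> [5, -2]
  satisfied 2 clause(s); 4 remain; assigned so far: [4]
unit clause [-5] forces x5=F; simplify:
  drop 5 from [5, -2] -> [-2]
  satisfied 2 clause(s); 2 remain; assigned so far: [4, 5]
unit clause [-2] forces x2=F; simplify:
  satisfied 2 clause(s); 0 remain; assigned so far: [2, 4, 5]

Answer: 0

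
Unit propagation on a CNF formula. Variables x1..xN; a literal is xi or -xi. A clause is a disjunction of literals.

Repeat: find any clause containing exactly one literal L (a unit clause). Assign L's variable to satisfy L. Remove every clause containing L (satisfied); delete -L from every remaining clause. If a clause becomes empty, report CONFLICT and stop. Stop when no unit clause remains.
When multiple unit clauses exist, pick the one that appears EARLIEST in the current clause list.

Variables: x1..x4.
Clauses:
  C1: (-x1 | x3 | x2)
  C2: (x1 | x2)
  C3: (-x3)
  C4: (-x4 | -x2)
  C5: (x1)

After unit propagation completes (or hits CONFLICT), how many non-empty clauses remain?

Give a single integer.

Answer: 0

Derivation:
unit clause [-3] forces x3=F; simplify:
  drop 3 from [-1, 3, 2] -> [-1, 2]
  satisfied 1 clause(s); 4 remain; assigned so far: [3]
unit clause [1] forces x1=T; simplify:
  drop -1 from [-1, 2] -> [2]
  satisfied 2 clause(s); 2 remain; assigned so far: [1, 3]
unit clause [2] forces x2=T; simplify:
  drop -2 from [-4, -2] -> [-4]
  satisfied 1 clause(s); 1 remain; assigned so far: [1, 2, 3]
unit clause [-4] forces x4=F; simplify:
  satisfied 1 clause(s); 0 remain; assigned so far: [1, 2, 3, 4]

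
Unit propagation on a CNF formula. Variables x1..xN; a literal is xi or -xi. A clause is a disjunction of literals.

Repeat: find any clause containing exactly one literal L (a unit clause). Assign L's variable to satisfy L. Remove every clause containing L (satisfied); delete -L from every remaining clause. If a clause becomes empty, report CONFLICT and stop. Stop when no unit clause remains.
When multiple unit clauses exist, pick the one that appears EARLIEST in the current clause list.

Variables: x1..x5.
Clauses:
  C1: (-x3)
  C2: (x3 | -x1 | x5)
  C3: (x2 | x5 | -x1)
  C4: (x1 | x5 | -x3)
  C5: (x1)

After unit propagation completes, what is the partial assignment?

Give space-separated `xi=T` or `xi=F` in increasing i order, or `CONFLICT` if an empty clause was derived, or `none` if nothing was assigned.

unit clause [-3] forces x3=F; simplify:
  drop 3 from [3, -1, 5] -> [-1, 5]
  satisfied 2 clause(s); 3 remain; assigned so far: [3]
unit clause [1] forces x1=T; simplify:
  drop -1 from [-1, 5] -> [5]
  drop -1 from [2, 5, -1] -> [2, 5]
  satisfied 1 clause(s); 2 remain; assigned so far: [1, 3]
unit clause [5] forces x5=T; simplify:
  satisfied 2 clause(s); 0 remain; assigned so far: [1, 3, 5]

Answer: x1=T x3=F x5=T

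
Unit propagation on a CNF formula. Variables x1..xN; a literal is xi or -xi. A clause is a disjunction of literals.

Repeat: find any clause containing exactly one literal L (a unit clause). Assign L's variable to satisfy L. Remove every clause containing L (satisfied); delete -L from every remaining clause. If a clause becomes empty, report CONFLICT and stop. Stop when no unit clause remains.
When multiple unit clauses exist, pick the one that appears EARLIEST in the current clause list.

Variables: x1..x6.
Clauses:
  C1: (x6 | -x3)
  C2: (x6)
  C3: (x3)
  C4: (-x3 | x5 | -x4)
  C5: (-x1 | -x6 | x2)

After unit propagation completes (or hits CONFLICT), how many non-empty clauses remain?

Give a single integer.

unit clause [6] forces x6=T; simplify:
  drop -6 from [-1, -6, 2] -> [-1, 2]
  satisfied 2 clause(s); 3 remain; assigned so far: [6]
unit clause [3] forces x3=T; simplify:
  drop -3 from [-3, 5, -4] -> [5, -4]
  satisfied 1 clause(s); 2 remain; assigned so far: [3, 6]

Answer: 2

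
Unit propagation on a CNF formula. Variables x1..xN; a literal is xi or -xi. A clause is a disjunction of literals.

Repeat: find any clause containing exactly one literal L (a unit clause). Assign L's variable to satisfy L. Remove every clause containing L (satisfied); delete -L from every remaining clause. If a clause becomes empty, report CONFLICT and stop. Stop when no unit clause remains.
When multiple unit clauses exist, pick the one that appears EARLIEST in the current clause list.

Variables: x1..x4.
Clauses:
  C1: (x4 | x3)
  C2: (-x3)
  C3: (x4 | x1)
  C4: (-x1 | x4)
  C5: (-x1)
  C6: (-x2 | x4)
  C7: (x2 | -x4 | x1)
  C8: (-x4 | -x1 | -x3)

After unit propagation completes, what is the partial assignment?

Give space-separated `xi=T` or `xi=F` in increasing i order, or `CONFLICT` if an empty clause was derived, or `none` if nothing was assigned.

unit clause [-3] forces x3=F; simplify:
  drop 3 from [4, 3] -> [4]
  satisfied 2 clause(s); 6 remain; assigned so far: [3]
unit clause [4] forces x4=T; simplify:
  drop -4 from [2, -4, 1] -> [2, 1]
  satisfied 4 clause(s); 2 remain; assigned so far: [3, 4]
unit clause [-1] forces x1=F; simplify:
  drop 1 from [2, 1] -> [2]
  satisfied 1 clause(s); 1 remain; assigned so far: [1, 3, 4]
unit clause [2] forces x2=T; simplify:
  satisfied 1 clause(s); 0 remain; assigned so far: [1, 2, 3, 4]

Answer: x1=F x2=T x3=F x4=T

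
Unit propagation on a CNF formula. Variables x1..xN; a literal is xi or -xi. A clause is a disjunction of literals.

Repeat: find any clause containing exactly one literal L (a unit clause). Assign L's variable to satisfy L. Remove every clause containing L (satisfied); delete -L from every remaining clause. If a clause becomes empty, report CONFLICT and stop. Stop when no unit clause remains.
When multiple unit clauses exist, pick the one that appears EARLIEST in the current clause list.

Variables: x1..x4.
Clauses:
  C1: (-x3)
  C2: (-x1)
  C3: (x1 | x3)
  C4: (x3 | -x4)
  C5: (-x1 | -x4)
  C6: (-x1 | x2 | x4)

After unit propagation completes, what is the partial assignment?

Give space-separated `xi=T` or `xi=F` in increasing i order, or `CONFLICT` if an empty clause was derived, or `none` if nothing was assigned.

unit clause [-3] forces x3=F; simplify:
  drop 3 from [1, 3] -> [1]
  drop 3 from [3, -4] -> [-4]
  satisfied 1 clause(s); 5 remain; assigned so far: [3]
unit clause [-1] forces x1=F; simplify:
  drop 1 from [1] -> [] (empty!)
  satisfied 3 clause(s); 2 remain; assigned so far: [1, 3]
CONFLICT (empty clause)

Answer: CONFLICT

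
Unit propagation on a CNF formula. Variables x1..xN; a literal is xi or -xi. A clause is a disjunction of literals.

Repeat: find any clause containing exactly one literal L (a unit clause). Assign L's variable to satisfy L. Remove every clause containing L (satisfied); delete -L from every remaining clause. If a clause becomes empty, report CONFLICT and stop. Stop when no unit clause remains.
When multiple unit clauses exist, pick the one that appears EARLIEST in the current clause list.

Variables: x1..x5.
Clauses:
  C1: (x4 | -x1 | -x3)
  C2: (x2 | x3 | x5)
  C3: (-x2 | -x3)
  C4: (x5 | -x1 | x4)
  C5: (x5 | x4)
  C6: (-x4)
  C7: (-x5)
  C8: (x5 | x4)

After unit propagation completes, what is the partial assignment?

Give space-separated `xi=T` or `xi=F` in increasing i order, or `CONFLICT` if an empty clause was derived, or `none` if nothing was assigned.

Answer: CONFLICT

Derivation:
unit clause [-4] forces x4=F; simplify:
  drop 4 from [4, -1, -3] -> [-1, -3]
  drop 4 from [5, -1, 4] -> [5, -1]
  drop 4 from [5, 4] -> [5]
  drop 4 from [5, 4] -> [5]
  satisfied 1 clause(s); 7 remain; assigned so far: [4]
unit clause [5] forces x5=T; simplify:
  drop -5 from [-5] -> [] (empty!)
  satisfied 4 clause(s); 3 remain; assigned so far: [4, 5]
CONFLICT (empty clause)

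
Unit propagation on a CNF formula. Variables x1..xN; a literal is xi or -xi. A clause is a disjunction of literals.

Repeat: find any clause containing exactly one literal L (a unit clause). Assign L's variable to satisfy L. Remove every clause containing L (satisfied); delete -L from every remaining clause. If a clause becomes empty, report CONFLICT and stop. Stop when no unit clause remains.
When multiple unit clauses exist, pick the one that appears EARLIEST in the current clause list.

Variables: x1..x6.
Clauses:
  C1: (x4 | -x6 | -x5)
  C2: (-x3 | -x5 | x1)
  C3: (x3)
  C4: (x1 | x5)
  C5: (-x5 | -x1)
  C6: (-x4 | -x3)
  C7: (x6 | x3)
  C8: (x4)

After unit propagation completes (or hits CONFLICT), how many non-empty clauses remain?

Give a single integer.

Answer: 4

Derivation:
unit clause [3] forces x3=T; simplify:
  drop -3 from [-3, -5, 1] -> [-5, 1]
  drop -3 from [-4, -3] -> [-4]
  satisfied 2 clause(s); 6 remain; assigned so far: [3]
unit clause [-4] forces x4=F; simplify:
  drop 4 from [4, -6, -5] -> [-6, -5]
  drop 4 from [4] -> [] (empty!)
  satisfied 1 clause(s); 5 remain; assigned so far: [3, 4]
CONFLICT (empty clause)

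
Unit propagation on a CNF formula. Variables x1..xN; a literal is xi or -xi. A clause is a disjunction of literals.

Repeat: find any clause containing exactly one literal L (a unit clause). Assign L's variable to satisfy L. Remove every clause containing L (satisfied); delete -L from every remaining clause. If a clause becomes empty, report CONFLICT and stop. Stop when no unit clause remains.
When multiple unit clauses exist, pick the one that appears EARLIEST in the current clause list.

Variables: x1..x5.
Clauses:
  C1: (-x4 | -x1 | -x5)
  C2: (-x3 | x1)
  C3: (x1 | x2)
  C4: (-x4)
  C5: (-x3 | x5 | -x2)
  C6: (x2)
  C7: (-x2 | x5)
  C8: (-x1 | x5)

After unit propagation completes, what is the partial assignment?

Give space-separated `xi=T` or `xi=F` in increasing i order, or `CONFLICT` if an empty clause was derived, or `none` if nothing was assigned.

unit clause [-4] forces x4=F; simplify:
  satisfied 2 clause(s); 6 remain; assigned so far: [4]
unit clause [2] forces x2=T; simplify:
  drop -2 from [-3, 5, -2] -> [-3, 5]
  drop -2 from [-2, 5] -> [5]
  satisfied 2 clause(s); 4 remain; assigned so far: [2, 4]
unit clause [5] forces x5=T; simplify:
  satisfied 3 clause(s); 1 remain; assigned so far: [2, 4, 5]

Answer: x2=T x4=F x5=T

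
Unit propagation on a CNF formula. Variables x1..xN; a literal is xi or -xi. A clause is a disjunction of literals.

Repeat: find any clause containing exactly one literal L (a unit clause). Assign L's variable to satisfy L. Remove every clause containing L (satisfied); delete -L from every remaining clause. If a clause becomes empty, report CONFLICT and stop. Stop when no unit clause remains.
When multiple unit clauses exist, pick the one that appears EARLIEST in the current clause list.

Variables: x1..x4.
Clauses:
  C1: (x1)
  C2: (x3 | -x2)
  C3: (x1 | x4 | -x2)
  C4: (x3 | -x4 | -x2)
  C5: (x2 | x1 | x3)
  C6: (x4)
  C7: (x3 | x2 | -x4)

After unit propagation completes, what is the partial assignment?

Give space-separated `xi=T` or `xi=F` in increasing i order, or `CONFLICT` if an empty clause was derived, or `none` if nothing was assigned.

Answer: x1=T x4=T

Derivation:
unit clause [1] forces x1=T; simplify:
  satisfied 3 clause(s); 4 remain; assigned so far: [1]
unit clause [4] forces x4=T; simplify:
  drop -4 from [3, -4, -2] -> [3, -2]
  drop -4 from [3, 2, -4] -> [3, 2]
  satisfied 1 clause(s); 3 remain; assigned so far: [1, 4]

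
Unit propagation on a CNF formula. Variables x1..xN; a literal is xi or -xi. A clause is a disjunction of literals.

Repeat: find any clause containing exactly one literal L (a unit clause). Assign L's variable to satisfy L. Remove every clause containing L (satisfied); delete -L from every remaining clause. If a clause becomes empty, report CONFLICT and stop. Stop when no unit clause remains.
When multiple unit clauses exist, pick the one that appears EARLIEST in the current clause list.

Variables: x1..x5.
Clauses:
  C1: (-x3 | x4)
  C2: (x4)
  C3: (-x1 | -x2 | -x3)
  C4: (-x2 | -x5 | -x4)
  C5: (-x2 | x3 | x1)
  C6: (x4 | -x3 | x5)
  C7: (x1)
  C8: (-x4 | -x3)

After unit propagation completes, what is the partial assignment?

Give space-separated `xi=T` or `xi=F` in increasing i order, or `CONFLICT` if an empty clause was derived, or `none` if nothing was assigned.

Answer: x1=T x3=F x4=T

Derivation:
unit clause [4] forces x4=T; simplify:
  drop -4 from [-2, -5, -4] -> [-2, -5]
  drop -4 from [-4, -3] -> [-3]
  satisfied 3 clause(s); 5 remain; assigned so far: [4]
unit clause [1] forces x1=T; simplify:
  drop -1 from [-1, -2, -3] -> [-2, -3]
  satisfied 2 clause(s); 3 remain; assigned so far: [1, 4]
unit clause [-3] forces x3=F; simplify:
  satisfied 2 clause(s); 1 remain; assigned so far: [1, 3, 4]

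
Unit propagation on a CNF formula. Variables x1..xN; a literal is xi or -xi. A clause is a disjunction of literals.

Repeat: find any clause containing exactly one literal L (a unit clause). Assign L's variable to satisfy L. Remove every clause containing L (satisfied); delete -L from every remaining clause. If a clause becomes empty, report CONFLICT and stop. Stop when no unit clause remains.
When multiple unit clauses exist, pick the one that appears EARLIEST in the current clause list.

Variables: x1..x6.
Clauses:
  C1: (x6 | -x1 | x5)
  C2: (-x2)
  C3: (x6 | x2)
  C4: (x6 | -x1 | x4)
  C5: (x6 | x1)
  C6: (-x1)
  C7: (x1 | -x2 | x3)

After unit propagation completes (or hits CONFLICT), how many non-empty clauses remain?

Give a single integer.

unit clause [-2] forces x2=F; simplify:
  drop 2 from [6, 2] -> [6]
  satisfied 2 clause(s); 5 remain; assigned so far: [2]
unit clause [6] forces x6=T; simplify:
  satisfied 4 clause(s); 1 remain; assigned so far: [2, 6]
unit clause [-1] forces x1=F; simplify:
  satisfied 1 clause(s); 0 remain; assigned so far: [1, 2, 6]

Answer: 0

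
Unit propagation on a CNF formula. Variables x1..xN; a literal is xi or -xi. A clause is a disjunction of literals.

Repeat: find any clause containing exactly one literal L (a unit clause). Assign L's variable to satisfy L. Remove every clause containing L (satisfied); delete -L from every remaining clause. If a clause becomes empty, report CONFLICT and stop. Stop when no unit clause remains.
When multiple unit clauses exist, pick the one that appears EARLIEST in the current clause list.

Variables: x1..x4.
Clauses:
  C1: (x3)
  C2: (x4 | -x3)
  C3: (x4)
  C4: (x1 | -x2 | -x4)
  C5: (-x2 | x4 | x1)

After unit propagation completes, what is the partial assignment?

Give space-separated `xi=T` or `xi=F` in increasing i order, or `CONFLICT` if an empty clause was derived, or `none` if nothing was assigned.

Answer: x3=T x4=T

Derivation:
unit clause [3] forces x3=T; simplify:
  drop -3 from [4, -3] -> [4]
  satisfied 1 clause(s); 4 remain; assigned so far: [3]
unit clause [4] forces x4=T; simplify:
  drop -4 from [1, -2, -4] -> [1, -2]
  satisfied 3 clause(s); 1 remain; assigned so far: [3, 4]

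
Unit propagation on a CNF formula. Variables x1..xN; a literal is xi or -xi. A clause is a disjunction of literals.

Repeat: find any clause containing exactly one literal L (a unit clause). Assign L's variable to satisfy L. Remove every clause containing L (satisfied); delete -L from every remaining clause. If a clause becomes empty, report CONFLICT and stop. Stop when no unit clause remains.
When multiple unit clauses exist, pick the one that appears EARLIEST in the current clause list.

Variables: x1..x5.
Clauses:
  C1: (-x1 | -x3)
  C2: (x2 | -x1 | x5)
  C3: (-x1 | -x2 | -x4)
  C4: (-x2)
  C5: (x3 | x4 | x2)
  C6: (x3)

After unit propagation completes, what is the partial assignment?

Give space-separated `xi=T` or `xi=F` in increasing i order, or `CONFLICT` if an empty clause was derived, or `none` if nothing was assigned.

unit clause [-2] forces x2=F; simplify:
  drop 2 from [2, -1, 5] -> [-1, 5]
  drop 2 from [3, 4, 2] -> [3, 4]
  satisfied 2 clause(s); 4 remain; assigned so far: [2]
unit clause [3] forces x3=T; simplify:
  drop -3 from [-1, -3] -> [-1]
  satisfied 2 clause(s); 2 remain; assigned so far: [2, 3]
unit clause [-1] forces x1=F; simplify:
  satisfied 2 clause(s); 0 remain; assigned so far: [1, 2, 3]

Answer: x1=F x2=F x3=T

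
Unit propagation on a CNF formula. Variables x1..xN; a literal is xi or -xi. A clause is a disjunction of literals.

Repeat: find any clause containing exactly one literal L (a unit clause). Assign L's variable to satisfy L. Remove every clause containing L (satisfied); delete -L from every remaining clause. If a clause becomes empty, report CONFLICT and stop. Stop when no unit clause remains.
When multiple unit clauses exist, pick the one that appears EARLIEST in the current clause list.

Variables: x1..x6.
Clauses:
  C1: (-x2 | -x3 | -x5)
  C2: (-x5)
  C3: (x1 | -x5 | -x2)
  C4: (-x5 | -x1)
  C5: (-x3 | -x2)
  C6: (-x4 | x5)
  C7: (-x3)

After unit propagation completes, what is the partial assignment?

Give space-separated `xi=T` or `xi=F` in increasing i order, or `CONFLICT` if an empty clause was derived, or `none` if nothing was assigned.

Answer: x3=F x4=F x5=F

Derivation:
unit clause [-5] forces x5=F; simplify:
  drop 5 from [-4, 5] -> [-4]
  satisfied 4 clause(s); 3 remain; assigned so far: [5]
unit clause [-4] forces x4=F; simplify:
  satisfied 1 clause(s); 2 remain; assigned so far: [4, 5]
unit clause [-3] forces x3=F; simplify:
  satisfied 2 clause(s); 0 remain; assigned so far: [3, 4, 5]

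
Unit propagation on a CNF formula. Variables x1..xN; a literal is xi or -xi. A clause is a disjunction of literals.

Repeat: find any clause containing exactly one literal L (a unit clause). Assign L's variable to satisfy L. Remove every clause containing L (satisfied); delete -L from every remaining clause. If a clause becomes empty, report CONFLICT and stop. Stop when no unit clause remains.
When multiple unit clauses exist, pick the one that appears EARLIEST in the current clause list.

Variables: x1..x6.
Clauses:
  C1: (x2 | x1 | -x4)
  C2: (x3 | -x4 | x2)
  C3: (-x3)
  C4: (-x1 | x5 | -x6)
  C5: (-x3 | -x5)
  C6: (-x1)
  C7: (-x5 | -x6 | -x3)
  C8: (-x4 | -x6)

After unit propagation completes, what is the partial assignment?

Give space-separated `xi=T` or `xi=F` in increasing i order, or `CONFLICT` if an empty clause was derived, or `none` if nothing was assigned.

Answer: x1=F x3=F

Derivation:
unit clause [-3] forces x3=F; simplify:
  drop 3 from [3, -4, 2] -> [-4, 2]
  satisfied 3 clause(s); 5 remain; assigned so far: [3]
unit clause [-1] forces x1=F; simplify:
  drop 1 from [2, 1, -4] -> [2, -4]
  satisfied 2 clause(s); 3 remain; assigned so far: [1, 3]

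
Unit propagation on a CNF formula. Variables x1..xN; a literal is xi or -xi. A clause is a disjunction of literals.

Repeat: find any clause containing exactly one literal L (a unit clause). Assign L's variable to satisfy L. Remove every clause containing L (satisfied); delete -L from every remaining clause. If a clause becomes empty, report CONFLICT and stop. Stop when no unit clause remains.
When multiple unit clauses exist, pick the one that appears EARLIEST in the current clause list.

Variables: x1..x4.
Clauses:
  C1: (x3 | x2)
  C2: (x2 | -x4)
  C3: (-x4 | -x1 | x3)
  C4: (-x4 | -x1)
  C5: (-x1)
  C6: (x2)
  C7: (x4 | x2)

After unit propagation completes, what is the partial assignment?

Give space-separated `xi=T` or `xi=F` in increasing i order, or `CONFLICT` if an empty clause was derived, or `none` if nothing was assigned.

Answer: x1=F x2=T

Derivation:
unit clause [-1] forces x1=F; simplify:
  satisfied 3 clause(s); 4 remain; assigned so far: [1]
unit clause [2] forces x2=T; simplify:
  satisfied 4 clause(s); 0 remain; assigned so far: [1, 2]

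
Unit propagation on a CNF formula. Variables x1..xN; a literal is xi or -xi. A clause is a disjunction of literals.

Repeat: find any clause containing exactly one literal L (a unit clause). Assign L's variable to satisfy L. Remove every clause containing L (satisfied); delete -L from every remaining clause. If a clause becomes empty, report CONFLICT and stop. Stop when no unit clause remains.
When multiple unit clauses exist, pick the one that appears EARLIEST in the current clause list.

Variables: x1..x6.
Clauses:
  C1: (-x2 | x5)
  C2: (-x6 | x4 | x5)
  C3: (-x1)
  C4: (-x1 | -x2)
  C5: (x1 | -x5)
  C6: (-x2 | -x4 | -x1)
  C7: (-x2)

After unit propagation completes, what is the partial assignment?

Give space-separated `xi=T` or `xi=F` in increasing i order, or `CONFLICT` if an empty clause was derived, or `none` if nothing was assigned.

Answer: x1=F x2=F x5=F

Derivation:
unit clause [-1] forces x1=F; simplify:
  drop 1 from [1, -5] -> [-5]
  satisfied 3 clause(s); 4 remain; assigned so far: [1]
unit clause [-5] forces x5=F; simplify:
  drop 5 from [-2, 5] -> [-2]
  drop 5 from [-6, 4, 5] -> [-6, 4]
  satisfied 1 clause(s); 3 remain; assigned so far: [1, 5]
unit clause [-2] forces x2=F; simplify:
  satisfied 2 clause(s); 1 remain; assigned so far: [1, 2, 5]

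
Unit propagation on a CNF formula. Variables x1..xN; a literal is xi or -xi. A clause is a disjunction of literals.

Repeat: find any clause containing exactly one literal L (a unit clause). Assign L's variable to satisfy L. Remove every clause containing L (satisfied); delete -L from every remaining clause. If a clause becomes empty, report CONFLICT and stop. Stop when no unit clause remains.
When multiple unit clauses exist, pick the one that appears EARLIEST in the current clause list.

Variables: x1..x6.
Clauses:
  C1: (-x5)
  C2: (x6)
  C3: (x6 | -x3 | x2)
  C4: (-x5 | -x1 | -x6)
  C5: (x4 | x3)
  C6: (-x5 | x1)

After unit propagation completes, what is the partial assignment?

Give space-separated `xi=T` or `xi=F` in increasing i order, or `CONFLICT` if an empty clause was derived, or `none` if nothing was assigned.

unit clause [-5] forces x5=F; simplify:
  satisfied 3 clause(s); 3 remain; assigned so far: [5]
unit clause [6] forces x6=T; simplify:
  satisfied 2 clause(s); 1 remain; assigned so far: [5, 6]

Answer: x5=F x6=T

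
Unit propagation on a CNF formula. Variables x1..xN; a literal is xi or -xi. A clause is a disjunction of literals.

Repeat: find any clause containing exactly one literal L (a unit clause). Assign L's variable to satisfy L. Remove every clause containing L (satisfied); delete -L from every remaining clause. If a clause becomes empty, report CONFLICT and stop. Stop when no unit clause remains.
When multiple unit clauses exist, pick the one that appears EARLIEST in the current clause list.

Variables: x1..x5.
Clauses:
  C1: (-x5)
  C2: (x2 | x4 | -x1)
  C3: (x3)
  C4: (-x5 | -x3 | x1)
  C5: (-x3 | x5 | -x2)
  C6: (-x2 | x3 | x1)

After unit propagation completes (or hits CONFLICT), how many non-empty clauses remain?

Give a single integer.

Answer: 1

Derivation:
unit clause [-5] forces x5=F; simplify:
  drop 5 from [-3, 5, -2] -> [-3, -2]
  satisfied 2 clause(s); 4 remain; assigned so far: [5]
unit clause [3] forces x3=T; simplify:
  drop -3 from [-3, -2] -> [-2]
  satisfied 2 clause(s); 2 remain; assigned so far: [3, 5]
unit clause [-2] forces x2=F; simplify:
  drop 2 from [2, 4, -1] -> [4, -1]
  satisfied 1 clause(s); 1 remain; assigned so far: [2, 3, 5]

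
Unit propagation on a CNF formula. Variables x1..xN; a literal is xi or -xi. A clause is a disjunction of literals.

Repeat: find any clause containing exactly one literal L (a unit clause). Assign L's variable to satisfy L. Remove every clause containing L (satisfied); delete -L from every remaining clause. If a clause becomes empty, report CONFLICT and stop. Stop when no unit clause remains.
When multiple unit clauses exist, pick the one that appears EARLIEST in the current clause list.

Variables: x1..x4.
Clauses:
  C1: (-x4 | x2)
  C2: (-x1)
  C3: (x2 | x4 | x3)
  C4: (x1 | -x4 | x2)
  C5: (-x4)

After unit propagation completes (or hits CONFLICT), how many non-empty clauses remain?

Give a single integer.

unit clause [-1] forces x1=F; simplify:
  drop 1 from [1, -4, 2] -> [-4, 2]
  satisfied 1 clause(s); 4 remain; assigned so far: [1]
unit clause [-4] forces x4=F; simplify:
  drop 4 from [2, 4, 3] -> [2, 3]
  satisfied 3 clause(s); 1 remain; assigned so far: [1, 4]

Answer: 1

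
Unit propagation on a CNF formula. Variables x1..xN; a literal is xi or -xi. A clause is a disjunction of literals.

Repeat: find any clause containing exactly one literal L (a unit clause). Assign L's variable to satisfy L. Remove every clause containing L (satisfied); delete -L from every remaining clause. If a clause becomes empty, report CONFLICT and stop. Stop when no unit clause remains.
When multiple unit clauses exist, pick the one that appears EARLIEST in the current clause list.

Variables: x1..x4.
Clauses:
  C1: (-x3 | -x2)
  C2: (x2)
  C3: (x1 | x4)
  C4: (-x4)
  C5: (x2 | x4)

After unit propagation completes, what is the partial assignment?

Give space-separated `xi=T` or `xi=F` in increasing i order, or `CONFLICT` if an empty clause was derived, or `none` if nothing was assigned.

unit clause [2] forces x2=T; simplify:
  drop -2 from [-3, -2] -> [-3]
  satisfied 2 clause(s); 3 remain; assigned so far: [2]
unit clause [-3] forces x3=F; simplify:
  satisfied 1 clause(s); 2 remain; assigned so far: [2, 3]
unit clause [-4] forces x4=F; simplify:
  drop 4 from [1, 4] -> [1]
  satisfied 1 clause(s); 1 remain; assigned so far: [2, 3, 4]
unit clause [1] forces x1=T; simplify:
  satisfied 1 clause(s); 0 remain; assigned so far: [1, 2, 3, 4]

Answer: x1=T x2=T x3=F x4=F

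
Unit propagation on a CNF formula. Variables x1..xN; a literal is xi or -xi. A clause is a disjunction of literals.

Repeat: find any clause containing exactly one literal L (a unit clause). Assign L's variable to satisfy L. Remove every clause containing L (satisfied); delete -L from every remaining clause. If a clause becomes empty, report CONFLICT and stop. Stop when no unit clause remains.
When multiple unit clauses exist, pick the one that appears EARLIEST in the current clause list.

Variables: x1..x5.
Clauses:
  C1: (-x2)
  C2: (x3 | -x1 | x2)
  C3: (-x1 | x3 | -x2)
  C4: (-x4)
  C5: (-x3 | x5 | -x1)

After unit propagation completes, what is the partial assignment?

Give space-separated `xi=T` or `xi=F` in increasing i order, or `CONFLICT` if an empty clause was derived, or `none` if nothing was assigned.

unit clause [-2] forces x2=F; simplify:
  drop 2 from [3, -1, 2] -> [3, -1]
  satisfied 2 clause(s); 3 remain; assigned so far: [2]
unit clause [-4] forces x4=F; simplify:
  satisfied 1 clause(s); 2 remain; assigned so far: [2, 4]

Answer: x2=F x4=F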